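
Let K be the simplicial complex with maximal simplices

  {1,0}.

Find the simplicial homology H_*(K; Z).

Order the vertices as 0 < 1. Listing each simplex with vertices in this order, K has dimension 1 with simplices:

  0-simplices (2): [0], [1]
  1-simplices (1): [0,1]

giving chain groups C_0 ≅ Z^2, C_1 ≅ Z^1.

The boundary map ∂_1: C_1 → C_0 is given by ∂[p,q] = [q] − [p].
The 2×1 boundary matrix has rank 1 and Smith normal form diag(1).

Reading off H_k = ker ∂_k / im ∂_{k+1}:

  H_0: rank C_0 − rank ∂_1 = 2 − 1 = 1, and the invariant factors of ∂_1 are all 1, so H_0 = Z.
  H_1: rank ker ∂_1 − rank ∂_2 = (1 − 1) − 0 = 0, and there is no ∂_2, so H_1 = 0.

H_0 = Z,  H_1 = 0.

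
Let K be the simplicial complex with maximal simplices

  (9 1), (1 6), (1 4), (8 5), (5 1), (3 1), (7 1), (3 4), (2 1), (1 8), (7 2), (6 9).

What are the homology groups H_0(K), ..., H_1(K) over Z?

H_0 ≅ Z,  H_1 ≅ Z^4.

Take the total order 1 < 2 < 3 < 4 < 5 < 6 < 7 < 8 < 9 on the vertex set. Then K (dimension 1) consists of the simplices:

  0-simplices (9): [1], [2], [3], [4], [5], [6], [7], [8], [9]
  1-simplices (12): [1,2], [1,3], [1,4], [1,5], [1,6], [1,7], [1,8], [1,9], [2,7], [3,4], [5,8], [6,9]

giving chain groups C_0 ≅ Z^9, C_1 ≅ Z^12.

The boundary map ∂_1: C_1 → C_0 sends each edge [p,q] (with p < q) to q − p.
The resulting 9×12 matrix has rank 8, and its Smith normal form has invariant factors (1,1,1,1,1,1,1,1).

Now H_k = ker ∂_k / im ∂_{k+1}, so:

  H_0: rank C_0 − rank ∂_1 = 9 − 8 = 1, and the invariant factors of ∂_1 are all 1, so H_0 ≅ Z.
  H_1: rank ker ∂_1 − rank ∂_2 = (12 − 8) − 0 = 4, and there is no ∂_2, so H_1 ≅ Z^4.

(K is a triangulation of a wedge of 4 circles.)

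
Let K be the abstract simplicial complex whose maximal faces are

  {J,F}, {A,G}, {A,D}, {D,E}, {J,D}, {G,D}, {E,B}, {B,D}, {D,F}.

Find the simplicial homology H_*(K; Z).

We work with the vertex ordering A < B < D < E < F < G < J. The simplices of K, each written with vertices in increasing order, are:

  0-simplices (7): A, B, D, E, F, G, J
  1-simplices (9): AD, AG, BD, BE, DE, DF, DG, DJ, FJ

giving chain groups C_0 ≅ Z^7, C_1 ≅ Z^9.

Boundary ∂_1: C_1 → C_0 maps an edge to its endpoints' difference, ∂[p,q] = q − p. For instance
  ∂BE = E − B.
The 7×9 boundary matrix has rank 6 and Smith normal form diag(1,1,1,1,1,1).

From H_k ≅ ker(∂_k) / im(∂_{k+1}) we obtain:

  H_0: rank C_0 − rank ∂_1 = 7 − 6 = 1, and the invariant factors of ∂_1 are all 1, so H_0 ≅ Z.
  H_1: rank ker ∂_1 − rank ∂_2 = (9 − 6) − 0 = 3, and there is no ∂_2, so H_1 ≅ Z^3.

H_0 ≅ Z,  H_1 ≅ Z^3.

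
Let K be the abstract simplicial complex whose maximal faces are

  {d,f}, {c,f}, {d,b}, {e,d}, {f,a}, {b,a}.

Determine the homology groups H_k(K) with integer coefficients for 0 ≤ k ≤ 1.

Take the total order a < b < c < d < e < f on the vertex set. Then K (dimension 1) consists of the simplices:

  0-simplices (6): a, b, c, d, e, f
  1-simplices (6): ab, af, bd, cf, de, df

Hence C_0 ≅ Z^6, C_1 ≅ Z^6.

∂_1: C_1 → C_0 is given by ∂[p,q] = [q] − [p].
The 6×6 boundary matrix has rank 5 and Smith normal form diag(1,1,1,1,1).

From H_k ≅ ker(∂_k) / im(∂_{k+1}) we obtain:

  H_0: rank C_0 − rank ∂_1 = 6 − 5 = 1, and the invariant factors of ∂_1 are all 1, so H_0 = Z.
  H_1: rank ker ∂_1 − rank ∂_2 = (6 − 5) − 0 = 1, and there is no ∂_2, so H_1 = Z.

As a check, the Euler characteristic is 6 − 6 = 0, which agrees with 1 − 1 = 0.

H_0 = Z,  H_1 = Z.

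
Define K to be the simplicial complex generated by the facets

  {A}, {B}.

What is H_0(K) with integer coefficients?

H_0 = Z^2.

Take the total order A < B on the vertex set. Then K (dimension 0) consists of the simplices:

  0-simplices (2): A, B

giving chain groups C_0 ≅ Z^2.

Computing H_k = (kernel of ∂_k) / (image of ∂_{k+1}):

  H_0: rank C_0 − rank ∂_1 = 2 − 0 = 2, and there is no ∂_1, so H_0 ≅ Z^2.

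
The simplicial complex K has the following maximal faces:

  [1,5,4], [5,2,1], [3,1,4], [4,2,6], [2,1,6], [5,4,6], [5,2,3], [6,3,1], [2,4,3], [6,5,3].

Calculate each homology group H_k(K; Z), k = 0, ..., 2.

H_0 = Z,  H_1 = Z/2,  H_2 = 0.

We work with the vertex ordering 1 < 2 < 3 < 4 < 5 < 6. The simplices of K, each written with vertices in increasing order, are:

  0-simplices (6): [1], [2], [3], [4], [5], [6]
  1-simplices (15): [1,2], [1,3], [1,4], [1,5], [1,6], [2,3], [2,4], [2,5], [2,6], [3,4], [3,5], [3,6], [4,5], [4,6], [5,6]
  2-simplices (10): [1,2,5], [1,2,6], [1,3,4], [1,3,6], [1,4,5], [2,3,4], [2,3,5], [2,4,6], [3,5,6], [4,5,6]

so the chain groups are C_0 ≅ Z^6, C_1 ≅ Z^15, C_2 ≅ Z^10.

The boundary map ∂_1: C_1 → C_0 maps an edge to its endpoints' difference, ∂[p,q] = q − p.
The 6×15 boundary matrix has rank 5 and Smith normal form diag(1,1,1,1,1).

Boundary ∂_2: C_2 → C_1 sends each 2-simplex [p,q,r] to [q,r] − [p,r] + [p,q]. For instance
  ∂[1,3,4] = [3,4] − [1,4] + [1,3],
  ∂[1,3,6] = [3,6] − [1,6] + [1,3].
The resulting 15×10 matrix has rank 10, and its Smith normal form has invariant factors (1,1,1,1,1,1,1,1,1,2).

Reading off H_k = ker ∂_k / im ∂_{k+1}:

  H_0: rank C_0 − rank ∂_1 = 6 − 5 = 1, and the invariant factors of ∂_1 are all 1, so H_0 = Z.
  H_1: rank ker ∂_1 − rank ∂_2 = (15 − 5) − 10 = 0, and ∂_2 has invariant factor 2 > 1, so H_1 = Z/2.
  H_2: rank ker ∂_2 − rank ∂_3 = (10 − 10) − 0 = 0, and there is no ∂_3, so H_2 = 0.

As a check, the Euler characteristic is 6 − 15 + 10 = 1, which agrees with 1 − 0 + 0 = 1.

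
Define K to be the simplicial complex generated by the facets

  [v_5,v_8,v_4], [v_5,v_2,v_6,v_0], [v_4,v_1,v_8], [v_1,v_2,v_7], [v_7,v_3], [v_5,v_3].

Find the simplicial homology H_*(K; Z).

K has 9 vertices, 16 edges, 7 triangles, 1 3-simplex.
rank ∂_0 = 0, rank ∂_1 = 8 ⇒ b_0 = 9 − 0 − 8 = 1; all invariant factors of ∂_1 are 1 so no torsion. So H_0 = Z.
rank ∂_1 = 8, rank ∂_2 = 6 ⇒ b_1 = 16 − 8 − 6 = 2; all invariant factors of ∂_2 are 1 so no torsion. So H_1 = Z^2.
rank ∂_2 = 6, rank ∂_3 = 1 ⇒ b_2 = 7 − 6 − 1 = 0; all invariant factors of ∂_3 are 1 so no torsion. So H_2 = 0.
rank ∂_3 = 1, rank ∂_4 = 0 ⇒ b_3 = 1 − 1 − 0 = 0. So H_3 = 0.

H_0 ≅ Z,  H_1 ≅ Z^2,  H_2 = 0,  H_3 = 0.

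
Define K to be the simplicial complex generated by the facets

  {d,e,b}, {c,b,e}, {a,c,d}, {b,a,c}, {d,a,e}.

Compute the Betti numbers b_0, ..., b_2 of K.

b_0 = 1, b_1 = 1, b_2 = 0.

K has 5 vertices, 10 edges, 5 triangles.
rank ∂_0 = 0, rank ∂_1 = 4 ⇒ b_0 = 5 − 0 − 4 = 1; all invariant factors of ∂_1 are 1 so no torsion. So H_0 = Z.
rank ∂_1 = 4, rank ∂_2 = 5 ⇒ b_1 = 10 − 4 − 5 = 1; all invariant factors of ∂_2 are 1 so no torsion. So H_1 = Z.
rank ∂_2 = 5, rank ∂_3 = 0 ⇒ b_2 = 5 − 5 − 0 = 0. So H_2 = 0.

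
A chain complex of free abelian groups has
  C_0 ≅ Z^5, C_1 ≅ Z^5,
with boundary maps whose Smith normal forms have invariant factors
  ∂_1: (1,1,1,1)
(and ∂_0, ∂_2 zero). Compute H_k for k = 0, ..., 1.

H_0: b_0 = 5 − 0 − 4 = 1; torsion from ∂_1 factors > 1: none. So H_0 ≅ Z.
H_1: b_1 = 5 − 4 − 0 = 1; torsion from ∂_2 factors > 1: none. So H_1 ≅ Z.

H_0 ≅ Z,  H_1 ≅ Z.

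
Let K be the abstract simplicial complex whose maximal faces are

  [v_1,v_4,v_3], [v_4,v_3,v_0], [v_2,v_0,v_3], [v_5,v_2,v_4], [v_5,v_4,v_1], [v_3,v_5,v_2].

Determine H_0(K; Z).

Take the total order v_0 < v_1 < v_2 < v_3 < v_4 < v_5 on the vertex set. Then K (dimension 2) consists of the simplices:

  0-simplices (6): [v_0], [v_1], [v_2], [v_3], [v_4], [v_5]
  1-simplices (12): [v_0,v_2], [v_0,v_3], [v_0,v_4], [v_1,v_3], [v_1,v_4], [v_1,v_5], [v_2,v_3], [v_2,v_4], [v_2,v_5], [v_3,v_4], [v_3,v_5], [v_4,v_5]
  2-simplices (6): [v_0,v_2,v_3], [v_0,v_3,v_4], [v_1,v_3,v_4], [v_1,v_4,v_5], [v_2,v_3,v_5], [v_2,v_4,v_5]

giving chain groups C_0 ≅ Z^6, C_1 ≅ Z^12, C_2 ≅ Z^6.

Boundary ∂_1: C_1 → C_0 is given by ∂[p,q] = [q] − [p]. For instance
  ∂[v_0,v_4] = [v_4] − [v_0].
As a 6×12 matrix over Z this has rank 5, with invariant factors (1,1,1,1,1).

The boundary map ∂_2: C_2 → C_1 sends each 2-simplex [p,q,r] to [q,r] − [p,r] + [p,q]. For instance
  ∂[v_2,v_4,v_5] = [v_4,v_5] − [v_2,v_5] + [v_2,v_4],
  ∂[v_0,v_3,v_4] = [v_3,v_4] − [v_0,v_4] + [v_0,v_3].
The resulting 12×6 matrix has rank 6, and its Smith normal form has invariant factors (1,1,1,1,1,1).

From H_k ≅ ker(∂_k) / im(∂_{k+1}) we obtain:

  H_0: rank C_0 − rank ∂_1 = 6 − 5 = 1, and the invariant factors of ∂_1 are all 1, so H_0 = Z.

(K is a triangulation of the cylinder S^1 x I.)

H_0 = Z.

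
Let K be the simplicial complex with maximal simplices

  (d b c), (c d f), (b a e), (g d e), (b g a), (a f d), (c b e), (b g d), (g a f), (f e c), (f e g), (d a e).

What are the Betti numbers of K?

b_0 = 1, b_1 = 0, b_2 = 0.

Take the total order a < b < c < d < e < f < g on the vertex set. Then K (dimension 2) consists of the simplices:

  0-simplices (7): a, b, c, d, e, f, g
  1-simplices (18): ab, ad, ae, af, ag, bc, bd, be, bg, cd, ce, cf, de, df, dg, ef, eg, fg
  2-simplices (12): abe, abg, ade, adf, afg, bcd, bce, bdg, cdf, cef, deg, efg

Hence C_0 ≅ Z^7, C_1 ≅ Z^18, C_2 ≅ Z^12.

Boundary ∂_1: C_1 → C_0 is given by ∂[p,q] = [q] − [p]. For instance
  ∂df = f − d.
This gives a 7×18 integer matrix of rank 6; reducing to Smith normal form yields diagonal entries (1,1,1,1,1,1).

The boundary map ∂_2: C_2 → C_1 sends each 2-simplex [p,q,r] to [q,r] − [p,r] + [p,q]. For instance
  ∂abe = be − ae + ab,
  ∂afg = fg − ag + af.
The resulting 18×12 matrix has rank 12, and its Smith normal form has invariant factors (1,1,1,1,1,1,1,1,1,1,1,2).

From H_k ≅ ker(∂_k) / im(∂_{k+1}) we obtain:

  H_0: rank C_0 − rank ∂_1 = 7 − 6 = 1, and the invariant factors of ∂_1 are all 1, so H_0 ≅ Z.
  H_1: rank ker ∂_1 − rank ∂_2 = (18 − 6) − 12 = 0, and ∂_2 has invariant factor 2 > 1, so H_1 ≅ Z/2Z.
  H_2: rank ker ∂_2 − rank ∂_3 = (12 − 12) − 0 = 0, and there is no ∂_3, so H_2 ≅ 0.

As a check, the Euler characteristic is 7 − 18 + 12 = 1, which agrees with 1 − 0 + 0 = 1.

Hence the Betti numbers are b_0 = 1, b_1 = 0, b_2 = 0.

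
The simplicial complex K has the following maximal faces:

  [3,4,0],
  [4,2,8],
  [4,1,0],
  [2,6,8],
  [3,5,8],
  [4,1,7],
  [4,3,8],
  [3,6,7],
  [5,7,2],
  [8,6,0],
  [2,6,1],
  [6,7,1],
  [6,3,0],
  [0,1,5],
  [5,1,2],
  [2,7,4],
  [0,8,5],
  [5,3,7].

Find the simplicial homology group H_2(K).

We work with the vertex ordering 0 < 1 < 2 < 3 < 4 < 5 < 6 < 7 < 8. The simplices of K, each written with vertices in increasing order, are:

  0-simplices (9): [0], [1], [2], [3], [4], [5], [6], [7], [8]
  1-simplices (27): (27 of them)
  2-simplices (18): [0,1,4], [0,1,5], [0,3,4], [0,3,6], [0,5,8], [0,6,8], [1,2,5], [1,2,6], [1,4,7], [1,6,7], [2,4,7], [2,4,8], [2,5,7], [2,6,8], [3,4,8], [3,5,7], [3,5,8], [3,6,7]

Hence C_0 ≅ Z^9, C_1 ≅ Z^27, C_2 ≅ Z^18.

The boundary map ∂_1: C_1 → C_0 is given by ∂[p,q] = [q] − [p]. For instance
  ∂[0,8] = [8] − [0].
The 9×27 boundary matrix has rank 8 and Smith normal form diag(1,1,1,1,1,1,1,1).

∂_2: C_2 → C_1 maps a triangle to the signed sum of its edges. For instance
  ∂[2,6,8] = [6,8] − [2,8] + [2,6],
  ∂[2,5,7] = [5,7] − [2,7] + [2,5].
The resulting 27×18 matrix has rank 18, and its Smith normal form has invariant factors (1,1,1,1,1,1,1,1,1,1,1,1,1,1,1,1,1,2).

From H_k ≅ ker(∂_k) / im(∂_{k+1}) we obtain:

  H_2: rank ker ∂_2 − rank ∂_3 = (18 − 18) − 0 = 0, and there is no ∂_3, so H_2 ≅ 0.

H_2 = 0.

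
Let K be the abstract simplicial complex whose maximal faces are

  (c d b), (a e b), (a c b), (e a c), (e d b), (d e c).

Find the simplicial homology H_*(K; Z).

H_0 = Z,  H_1 = 0,  H_2 = Z.

Fix the vertex order a < b < c < d < e and write every simplex with vertices in increasing order. Then dim K = 2 and the simplices of K are:

  0-simplices (5): a, b, c, d, e
  1-simplices (9): ab, ac, ae, bc, bd, be, cd, ce, de
  2-simplices (6): abc, abe, ace, bcd, bde, cde

giving chain groups C_0 ≅ Z^5, C_1 ≅ Z^9, C_2 ≅ Z^6.

The boundary map ∂_1: C_1 → C_0 sends each edge [p,q] (with p < q) to q − p. For instance
  ∂ac = c − a.
The 5×9 boundary matrix has rank 4 and Smith normal form diag(1,1,1,1).

Boundary ∂_2: C_2 → C_1 maps a triangle to the signed sum of its edges. For instance
  ∂bcd = cd − bd + bc,
  ∂abc = bc − ac + ab.
The resulting 9×6 matrix has rank 5, and its Smith normal form has invariant factors (1,1,1,1,1).

Computing H_k = (kernel of ∂_k) / (image of ∂_{k+1}):

  H_0: rank C_0 − rank ∂_1 = 5 − 4 = 1, and the invariant factors of ∂_1 are all 1, so H_0 ≅ Z.
  H_1: rank ker ∂_1 − rank ∂_2 = (9 − 4) − 5 = 0, and the invariant factors of ∂_2 are all 1, so H_1 ≅ 0.
  H_2: rank ker ∂_2 − rank ∂_3 = (6 − 5) − 0 = 1, and there is no ∂_3, so H_2 ≅ Z.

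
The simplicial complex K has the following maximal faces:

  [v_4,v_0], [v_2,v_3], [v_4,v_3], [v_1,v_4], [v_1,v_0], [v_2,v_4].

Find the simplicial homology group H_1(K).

H_1 ≅ Z^2.

K has 5 vertices, 6 edges.
rank ∂_1 = 4, rank ∂_2 = 0 ⇒ b_1 = 6 − 4 − 0 = 2. So H_1 = Z^2.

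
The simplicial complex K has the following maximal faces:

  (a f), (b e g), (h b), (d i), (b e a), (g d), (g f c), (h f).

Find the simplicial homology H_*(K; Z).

K has 9 vertices, 13 edges, 3 triangles.
rank ∂_0 = 0, rank ∂_1 = 8 ⇒ b_0 = 9 − 0 − 8 = 1; all invariant factors of ∂_1 are 1 so no torsion. So H_0 = Z.
rank ∂_1 = 8, rank ∂_2 = 3 ⇒ b_1 = 13 − 8 − 3 = 2; all invariant factors of ∂_2 are 1 so no torsion. So H_1 = Z^2.
rank ∂_2 = 3, rank ∂_3 = 0 ⇒ b_2 = 3 − 3 − 0 = 0. So H_2 = 0.

H_0 = Z,  H_1 = Z^2,  H_2 = 0.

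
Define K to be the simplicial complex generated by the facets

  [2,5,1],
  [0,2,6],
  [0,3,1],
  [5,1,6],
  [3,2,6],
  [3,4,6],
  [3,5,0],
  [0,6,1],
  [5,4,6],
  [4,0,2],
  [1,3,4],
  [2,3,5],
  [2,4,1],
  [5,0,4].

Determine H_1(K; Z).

H_1 = Z^2.

K has 7 vertices, 21 edges, 14 triangles.
rank ∂_1 = 6, rank ∂_2 = 13 ⇒ b_1 = 21 − 6 − 13 = 2; all invariant factors of ∂_2 are 1 so no torsion. So H_1 = Z^2.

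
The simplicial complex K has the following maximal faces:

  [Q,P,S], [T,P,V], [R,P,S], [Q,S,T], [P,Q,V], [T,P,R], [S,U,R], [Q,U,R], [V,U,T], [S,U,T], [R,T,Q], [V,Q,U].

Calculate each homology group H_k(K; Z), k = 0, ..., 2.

K has 7 vertices, 18 edges, 12 triangles.
rank ∂_0 = 0, rank ∂_1 = 6 ⇒ b_0 = 7 − 0 − 6 = 1; all invariant factors of ∂_1 are 1 so no torsion. So H_0 = Z.
rank ∂_1 = 6, rank ∂_2 = 12 ⇒ b_1 = 18 − 6 − 12 = 0; ∂_2 has invariant factor(s) [2] giving torsion. So H_1 = Z/2Z.
rank ∂_2 = 12, rank ∂_3 = 0 ⇒ b_2 = 12 − 12 − 0 = 0. So H_2 = 0.

H_0 = Z,  H_1 = Z/2Z,  H_2 = 0.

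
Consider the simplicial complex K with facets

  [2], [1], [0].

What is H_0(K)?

We work with the vertex ordering 0 < 1 < 2. The simplices of K, each written with vertices in increasing order, are:

  0-simplices (3): [0], [1], [2]

Hence C_0 ≅ Z^3.

Reading off H_k = ker ∂_k / im ∂_{k+1}:

  H_0: rank C_0 − rank ∂_1 = 3 − 0 = 3, and there is no ∂_1, so H_0 ≅ Z^3.

H_0 = Z^3.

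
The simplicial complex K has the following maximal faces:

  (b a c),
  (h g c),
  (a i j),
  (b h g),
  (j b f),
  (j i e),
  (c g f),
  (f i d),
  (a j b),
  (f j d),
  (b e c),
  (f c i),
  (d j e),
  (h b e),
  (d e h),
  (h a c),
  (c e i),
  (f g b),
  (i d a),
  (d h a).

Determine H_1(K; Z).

Fix the vertex order a < b < c < d < e < f < g < h < i < j and write every simplex with vertices in increasing order. Then dim K = 2 and the simplices of K are:

  0-simplices (10): a, b, c, d, e, f, g, h, i, j
  1-simplices (30): ab, ac, ad, ah, ai, aj, bc, be, bf, bg, bh, bj, ce, cf, cg, ch, ci, de, df, dh, di, dj, eh, ei, ej, fg, fi, fj, gh, ij
  2-simplices (20): abc, abj, ach, adh, adi, aij, bce, beh, bfg, bfj, bgh, cei, cfg, cfi, cgh, deh, dej, dfi, dfj, eij

giving chain groups C_0 ≅ Z^10, C_1 ≅ Z^30, C_2 ≅ Z^20.

Boundary ∂_1: C_1 → C_0 sends each edge [p,q] (with p < q) to q − p.
This gives a 10×30 integer matrix of rank 9; reducing to Smith normal form yields diagonal entries (1,1,1,1,1,1,1,1,1).

The boundary map ∂_2: C_2 → C_1 maps a triangle to the signed sum of its edges. For instance
  ∂cfi = fi − ci + cf,
  ∂adi = di − ai + ad.
As a 30×20 matrix over Z this has rank 20, with invariant factors (1,1,1,1,1,1,1,1,1,1,1,1,1,1,1,1,1,1,1,2).

From H_k ≅ ker(∂_k) / im(∂_{k+1}) we obtain:

  H_1: rank ker ∂_1 − rank ∂_2 = (30 − 9) − 20 = 1, and ∂_2 has invariant factor 2 > 1, so H_1 ≅ Z × Z/2.

H_1 = Z × Z/2.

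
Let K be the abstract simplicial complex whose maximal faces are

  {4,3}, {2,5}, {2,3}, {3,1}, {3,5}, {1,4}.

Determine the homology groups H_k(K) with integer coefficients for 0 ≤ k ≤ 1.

We work with the vertex ordering 1 < 2 < 3 < 4 < 5. The simplices of K, each written with vertices in increasing order, are:

  0-simplices (5): [1], [2], [3], [4], [5]
  1-simplices (6): [1,3], [1,4], [2,3], [2,5], [3,4], [3,5]

so the chain groups are C_0 ≅ Z^5, C_1 ≅ Z^6.

The boundary map ∂_1: C_1 → C_0 sends each edge [p,q] (with p < q) to q − p. For instance
  ∂[2,3] = [3] − [2].
This gives a 5×6 integer matrix of rank 4; reducing to Smith normal form yields diagonal entries (1,1,1,1).

Reading off H_k = ker ∂_k / im ∂_{k+1}:

  H_0: rank C_0 − rank ∂_1 = 5 − 4 = 1, and the invariant factors of ∂_1 are all 1, so H_0 = Z.
  H_1: rank ker ∂_1 − rank ∂_2 = (6 − 4) − 0 = 2, and there is no ∂_2, so H_1 = Z^2.

As a check, the Euler characteristic is 5 − 6 = -1, which agrees with 1 − 2 = -1.

H_0 = Z,  H_1 = Z^2.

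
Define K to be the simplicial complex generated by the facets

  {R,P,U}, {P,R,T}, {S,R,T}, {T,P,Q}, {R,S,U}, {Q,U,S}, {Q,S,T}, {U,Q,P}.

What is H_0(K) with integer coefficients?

K has 6 vertices, 12 edges, 8 triangles.
rank ∂_0 = 0, rank ∂_1 = 5 ⇒ b_0 = 6 − 0 − 5 = 1; all invariant factors of ∂_1 are 1 so no torsion. So H_0 ≅ Z.

H_0 ≅ Z.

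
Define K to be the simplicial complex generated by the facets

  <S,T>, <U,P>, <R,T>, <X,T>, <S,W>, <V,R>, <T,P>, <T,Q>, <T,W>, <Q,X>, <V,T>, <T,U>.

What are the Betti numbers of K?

b_0 = 1, b_1 = 4.

We work with the vertex ordering P < Q < R < S < T < U < V < W < X. The simplices of K, each written with vertices in increasing order, are:

  0-simplices (9): P, Q, R, S, T, U, V, W, X
  1-simplices (12): PT, PU, QT, QX, RT, RV, ST, SW, TU, TV, TW, TX

so the chain groups are C_0 ≅ Z^9, C_1 ≅ Z^12.

∂_1: C_1 → C_0 is given by ∂[p,q] = [q] − [p].
The 9×12 boundary matrix has rank 8 and Smith normal form diag(1,1,1,1,1,1,1,1).

Computing H_k = (kernel of ∂_k) / (image of ∂_{k+1}):

  H_0: rank C_0 − rank ∂_1 = 9 − 8 = 1, and the invariant factors of ∂_1 are all 1, so H_0 = Z.
  H_1: rank ker ∂_1 − rank ∂_2 = (12 − 8) − 0 = 4, and there is no ∂_2, so H_1 = Z^4.

As a check, the Euler characteristic is 9 − 12 = -3, which agrees with 1 − 4 = -3.

Hence the Betti numbers are b_0 = 1, b_1 = 4.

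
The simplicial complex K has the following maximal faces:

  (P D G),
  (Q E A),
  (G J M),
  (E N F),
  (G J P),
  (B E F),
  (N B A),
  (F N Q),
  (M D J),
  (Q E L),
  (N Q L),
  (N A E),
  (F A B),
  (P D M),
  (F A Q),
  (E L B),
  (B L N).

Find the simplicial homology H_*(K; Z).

H_0 = Z^2,  H_1 = Z ⊕ Z/2,  H_2 = 0.

K has 12 vertices, 28 edges, 17 triangles.
rank ∂_0 = 0, rank ∂_1 = 10 ⇒ b_0 = 12 − 0 − 10 = 2; all invariant factors of ∂_1 are 1 so no torsion. So H_0 ≅ Z^2.
rank ∂_1 = 10, rank ∂_2 = 17 ⇒ b_1 = 28 − 10 − 17 = 1; ∂_2 has invariant factor(s) [2] giving torsion. So H_1 ≅ Z ⊕ Z/2.
rank ∂_2 = 17, rank ∂_3 = 0 ⇒ b_2 = 17 − 17 − 0 = 0. So H_2 ≅ 0.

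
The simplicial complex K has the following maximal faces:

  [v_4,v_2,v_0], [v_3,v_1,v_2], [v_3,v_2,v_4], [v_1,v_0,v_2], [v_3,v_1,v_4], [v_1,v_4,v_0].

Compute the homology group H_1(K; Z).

H_1 = 0.

Order the vertices as v_0 < v_1 < v_2 < v_3 < v_4. Listing each simplex with vertices in this order, K has dimension 2 with simplices:

  0-simplices (5): [v_0], [v_1], [v_2], [v_3], [v_4]
  1-simplices (9): [v_0,v_1], [v_0,v_2], [v_0,v_4], [v_1,v_2], [v_1,v_3], [v_1,v_4], [v_2,v_3], [v_2,v_4], [v_3,v_4]
  2-simplices (6): [v_0,v_1,v_2], [v_0,v_1,v_4], [v_0,v_2,v_4], [v_1,v_2,v_3], [v_1,v_3,v_4], [v_2,v_3,v_4]

Hence C_0 ≅ Z^5, C_1 ≅ Z^9, C_2 ≅ Z^6.

The boundary map ∂_1: C_1 → C_0 is given by ∂[p,q] = [q] − [p]. For instance
  ∂[v_0,v_4] = [v_4] − [v_0].
The resulting 5×9 matrix has rank 4, and its Smith normal form has invariant factors (1,1,1,1).

The boundary map ∂_2: C_2 → C_1 sends each 2-simplex [p,q,r] to [q,r] − [p,r] + [p,q]. For instance
  ∂[v_0,v_1,v_4] = [v_1,v_4] − [v_0,v_4] + [v_0,v_1],
  ∂[v_0,v_1,v_2] = [v_1,v_2] − [v_0,v_2] + [v_0,v_1].
The 9×6 boundary matrix has rank 5 and Smith normal form diag(1,1,1,1,1).

Computing H_k = (kernel of ∂_k) / (image of ∂_{k+1}):

  H_1: rank ker ∂_1 − rank ∂_2 = (9 − 4) − 5 = 0, and the invariant factors of ∂_2 are all 1, so H_1 ≅ 0.

(K is a triangulation of the 2-sphere S^2.)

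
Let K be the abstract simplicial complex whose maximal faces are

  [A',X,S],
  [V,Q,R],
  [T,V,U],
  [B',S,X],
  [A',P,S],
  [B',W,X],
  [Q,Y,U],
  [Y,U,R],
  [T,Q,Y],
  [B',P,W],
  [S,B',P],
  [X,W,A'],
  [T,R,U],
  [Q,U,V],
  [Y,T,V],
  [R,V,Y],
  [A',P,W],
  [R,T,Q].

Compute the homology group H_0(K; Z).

H_0 ≅ Z^2.

K has 12 vertices, 27 edges, 18 triangles.
rank ∂_0 = 0, rank ∂_1 = 10 ⇒ b_0 = 12 − 0 − 10 = 2; all invariant factors of ∂_1 are 1 so no torsion. So H_0 ≅ Z^2.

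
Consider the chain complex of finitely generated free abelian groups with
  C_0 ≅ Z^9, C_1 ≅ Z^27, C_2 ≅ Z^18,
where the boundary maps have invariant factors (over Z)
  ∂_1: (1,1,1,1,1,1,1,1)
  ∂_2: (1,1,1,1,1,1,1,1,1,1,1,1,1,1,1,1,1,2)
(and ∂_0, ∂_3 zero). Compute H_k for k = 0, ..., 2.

H_0 ≅ Z,  H_1 ≅ Z × Z/2,  H_2 = 0.

H_0: b_0 = 9 − 0 − 8 = 1; torsion from ∂_1 factors > 1: none. So H_0 ≅ Z.
H_1: b_1 = 27 − 8 − 18 = 1; torsion from ∂_2 factors > 1: [2]. So H_1 ≅ Z × Z/2.
H_2: b_2 = 18 − 18 − 0 = 0; torsion from ∂_3 factors > 1: none. So H_2 ≅ 0.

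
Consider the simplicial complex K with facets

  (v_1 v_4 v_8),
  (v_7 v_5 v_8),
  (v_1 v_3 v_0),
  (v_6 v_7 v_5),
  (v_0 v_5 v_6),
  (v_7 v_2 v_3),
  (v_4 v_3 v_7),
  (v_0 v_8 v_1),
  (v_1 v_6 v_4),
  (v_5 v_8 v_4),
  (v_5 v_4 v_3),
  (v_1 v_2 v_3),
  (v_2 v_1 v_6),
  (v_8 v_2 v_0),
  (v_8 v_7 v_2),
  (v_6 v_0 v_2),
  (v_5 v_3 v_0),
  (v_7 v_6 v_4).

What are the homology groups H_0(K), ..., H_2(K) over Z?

Order the vertices as v_0 < v_1 < v_2 < v_3 < v_4 < v_5 < v_6 < v_7 < v_8. Listing each simplex with vertices in this order, K has dimension 2 with simplices:

  0-simplices (9): [v_0], [v_1], [v_2], [v_3], [v_4], [v_5], [v_6], [v_7], [v_8]
  1-simplices (27): (27 of them)
  2-simplices (18): (18 of them)

giving chain groups C_0 ≅ Z^9, C_1 ≅ Z^27, C_2 ≅ Z^18.

Boundary ∂_1: C_1 → C_0 is given by ∂[p,q] = [q] − [p]. For instance
  ∂[v_0,v_1] = [v_1] − [v_0].
The resulting 9×27 matrix has rank 8, and its Smith normal form has invariant factors (1,1,1,1,1,1,1,1).

Boundary ∂_2: C_2 → C_1 sends each 2-simplex [p,q,r] to [q,r] − [p,r] + [p,q]. For instance
  ∂[v_0,v_1,v_3] = [v_1,v_3] − [v_0,v_3] + [v_0,v_1],
  ∂[v_0,v_5,v_6] = [v_5,v_6] − [v_0,v_6] + [v_0,v_5].
The resulting 27×18 matrix has rank 18, and its Smith normal form has invariant factors (1,1,1,1,1,1,1,1,1,1,1,1,1,1,1,1,1,2).

Reading off H_k = ker ∂_k / im ∂_{k+1}:

  H_0: rank C_0 − rank ∂_1 = 9 − 8 = 1, and the invariant factors of ∂_1 are all 1, so H_0 = Z.
  H_1: rank ker ∂_1 − rank ∂_2 = (27 − 8) − 18 = 1, and ∂_2 has invariant factor 2 > 1, so H_1 = Z ⊕ Z/2Z.
  H_2: rank ker ∂_2 − rank ∂_3 = (18 − 18) − 0 = 0, and there is no ∂_3, so H_2 = 0.

(K is a triangulation of the Klein bottle.)

H_0 = Z,  H_1 = Z ⊕ Z/2Z,  H_2 = 0.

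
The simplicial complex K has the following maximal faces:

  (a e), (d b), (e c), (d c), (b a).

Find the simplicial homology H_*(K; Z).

K has 5 vertices, 5 edges.
rank ∂_0 = 0, rank ∂_1 = 4 ⇒ b_0 = 5 − 0 − 4 = 1; all invariant factors of ∂_1 are 1 so no torsion. So H_0 ≅ Z.
rank ∂_1 = 4, rank ∂_2 = 0 ⇒ b_1 = 5 − 4 − 0 = 1. So H_1 ≅ Z.

H_0 = Z,  H_1 = Z.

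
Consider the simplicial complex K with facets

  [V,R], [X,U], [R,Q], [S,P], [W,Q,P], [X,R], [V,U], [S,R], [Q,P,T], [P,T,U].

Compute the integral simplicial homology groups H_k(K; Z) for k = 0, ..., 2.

K has 9 vertices, 14 edges, 3 triangles.
rank ∂_0 = 0, rank ∂_1 = 8 ⇒ b_0 = 9 − 0 − 8 = 1; all invariant factors of ∂_1 are 1 so no torsion. So H_0 ≅ Z.
rank ∂_1 = 8, rank ∂_2 = 3 ⇒ b_1 = 14 − 8 − 3 = 3; all invariant factors of ∂_2 are 1 so no torsion. So H_1 ≅ Z^3.
rank ∂_2 = 3, rank ∂_3 = 0 ⇒ b_2 = 3 − 3 − 0 = 0. So H_2 ≅ 0.

H_0 = Z,  H_1 = Z^3,  H_2 = 0.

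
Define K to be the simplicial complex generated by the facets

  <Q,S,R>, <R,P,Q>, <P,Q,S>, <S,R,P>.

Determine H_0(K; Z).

H_0 = Z.

K has 4 vertices, 6 edges, 4 triangles.
rank ∂_0 = 0, rank ∂_1 = 3 ⇒ b_0 = 4 − 0 − 3 = 1; all invariant factors of ∂_1 are 1 so no torsion. So H_0 = Z.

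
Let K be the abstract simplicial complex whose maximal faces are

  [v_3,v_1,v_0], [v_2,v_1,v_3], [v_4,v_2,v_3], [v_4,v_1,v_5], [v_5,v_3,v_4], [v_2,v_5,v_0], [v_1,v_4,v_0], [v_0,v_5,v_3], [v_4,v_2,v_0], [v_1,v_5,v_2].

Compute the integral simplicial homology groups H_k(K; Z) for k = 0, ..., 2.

Fix the vertex order v_0 < v_1 < v_2 < v_3 < v_4 < v_5 and write every simplex with vertices in increasing order. Then dim K = 2 and the simplices of K are:

  0-simplices (6): [v_0], [v_1], [v_2], [v_3], [v_4], [v_5]
  1-simplices (15): (15 of them)
  2-simplices (10): [v_0,v_1,v_3], [v_0,v_1,v_4], [v_0,v_2,v_4], [v_0,v_2,v_5], [v_0,v_3,v_5], [v_1,v_2,v_3], [v_1,v_2,v_5], [v_1,v_4,v_5], [v_2,v_3,v_4], [v_3,v_4,v_5]

Hence C_0 ≅ Z^6, C_1 ≅ Z^15, C_2 ≅ Z^10.

The boundary map ∂_1: C_1 → C_0 is given by ∂[p,q] = [q] − [p]. For instance
  ∂[v_3,v_4] = [v_4] − [v_3].
The 6×15 boundary matrix has rank 5 and Smith normal form diag(1,1,1,1,1).

∂_2: C_2 → C_1 acts by ∂[p,q,r] = [q,r] − [p,r] + [p,q]. For instance
  ∂[v_0,v_2,v_4] = [v_2,v_4] − [v_0,v_4] + [v_0,v_2],
  ∂[v_2,v_3,v_4] = [v_3,v_4] − [v_2,v_4] + [v_2,v_3].
As a 15×10 matrix over Z this has rank 10, with invariant factors (1,1,1,1,1,1,1,1,1,2).

From H_k ≅ ker(∂_k) / im(∂_{k+1}) we obtain:

  H_0: rank C_0 − rank ∂_1 = 6 − 5 = 1, and the invariant factors of ∂_1 are all 1, so H_0 ≅ Z.
  H_1: rank ker ∂_1 − rank ∂_2 = (15 − 5) − 10 = 0, and ∂_2 has invariant factor 2 > 1, so H_1 ≅ Z/2Z.
  H_2: rank ker ∂_2 − rank ∂_3 = (10 − 10) − 0 = 0, and there is no ∂_3, so H_2 ≅ 0.

H_0 = Z,  H_1 = Z/2Z,  H_2 = 0.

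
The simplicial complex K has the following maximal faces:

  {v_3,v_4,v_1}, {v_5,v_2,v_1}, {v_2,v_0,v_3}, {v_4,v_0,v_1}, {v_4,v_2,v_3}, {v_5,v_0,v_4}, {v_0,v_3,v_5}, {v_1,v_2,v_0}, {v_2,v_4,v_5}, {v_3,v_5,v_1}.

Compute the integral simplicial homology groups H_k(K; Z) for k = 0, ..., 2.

Order the vertices as v_0 < v_1 < v_2 < v_3 < v_4 < v_5. Listing each simplex with vertices in this order, K has dimension 2 with simplices:

  0-simplices (6): [v_0], [v_1], [v_2], [v_3], [v_4], [v_5]
  1-simplices (15): (15 of them)
  2-simplices (10): [v_0,v_1,v_2], [v_0,v_1,v_4], [v_0,v_2,v_3], [v_0,v_3,v_5], [v_0,v_4,v_5], [v_1,v_2,v_5], [v_1,v_3,v_4], [v_1,v_3,v_5], [v_2,v_3,v_4], [v_2,v_4,v_5]

giving chain groups C_0 ≅ Z^6, C_1 ≅ Z^15, C_2 ≅ Z^10.

∂_1: C_1 → C_0 sends each edge [p,q] (with p < q) to q − p.
As a 6×15 matrix over Z this has rank 5, with invariant factors (1,1,1,1,1).

Boundary ∂_2: C_2 → C_1 acts by ∂[p,q,r] = [q,r] − [p,r] + [p,q]. For instance
  ∂[v_0,v_1,v_4] = [v_1,v_4] − [v_0,v_4] + [v_0,v_1],
  ∂[v_1,v_3,v_4] = [v_3,v_4] − [v_1,v_4] + [v_1,v_3].
The 15×10 boundary matrix has rank 10 and Smith normal form diag(1,1,1,1,1,1,1,1,1,2).

Reading off H_k = ker ∂_k / im ∂_{k+1}:

  H_0: rank C_0 − rank ∂_1 = 6 − 5 = 1, and the invariant factors of ∂_1 are all 1, so H_0 = Z.
  H_1: rank ker ∂_1 − rank ∂_2 = (15 − 5) − 10 = 0, and ∂_2 has invariant factor 2 > 1, so H_1 = Z/2Z.
  H_2: rank ker ∂_2 − rank ∂_3 = (10 − 10) − 0 = 0, and there is no ∂_3, so H_2 = 0.

(K is a triangulation of the real projective plane RP^2.)

H_0 = Z,  H_1 = Z/2Z,  H_2 = 0.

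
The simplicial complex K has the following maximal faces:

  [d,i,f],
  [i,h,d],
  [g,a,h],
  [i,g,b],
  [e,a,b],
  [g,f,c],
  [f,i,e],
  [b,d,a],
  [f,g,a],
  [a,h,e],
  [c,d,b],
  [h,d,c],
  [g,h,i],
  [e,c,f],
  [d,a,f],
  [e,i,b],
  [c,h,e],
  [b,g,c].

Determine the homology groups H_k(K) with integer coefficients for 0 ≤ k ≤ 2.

H_0 = Z,  H_1 = Z^2,  H_2 = Z.

Order the vertices as a < b < c < d < e < f < g < h < i. Listing each simplex with vertices in this order, K has dimension 2 with simplices:

  0-simplices (9): a, b, c, d, e, f, g, h, i
  1-simplices (27): ab, ad, ae, af, ag, ah, bc, bd, be, bg, bi, cd, ce, cf, cg, ch, df, dh, di, ef, eh, ei, fg, fi, gh, gi, hi
  2-simplices (18): abd, abe, adf, aeh, afg, agh, bcd, bcg, bei, bgi, cdh, cef, ceh, cfg, dfi, dhi, efi, ghi

giving chain groups C_0 ≅ Z^9, C_1 ≅ Z^27, C_2 ≅ Z^18.

Boundary ∂_1: C_1 → C_0 is given by ∂[p,q] = [q] − [p]. For instance
  ∂ab = b − a.
The resulting 9×27 matrix has rank 8, and its Smith normal form has invariant factors (1,1,1,1,1,1,1,1).

The boundary map ∂_2: C_2 → C_1 maps a triangle to the signed sum of its edges. For instance
  ∂dfi = fi − di + df,
  ∂afg = fg − ag + af.
As a 27×18 matrix over Z this has rank 17, with invariant factors (1,1,1,1,1,1,1,1,1,1,1,1,1,1,1,1,1).

Now H_k = ker ∂_k / im ∂_{k+1}, so:

  H_0: rank C_0 − rank ∂_1 = 9 − 8 = 1, and the invariant factors of ∂_1 are all 1, so H_0 = Z.
  H_1: rank ker ∂_1 − rank ∂_2 = (27 − 8) − 17 = 2, and the invariant factors of ∂_2 are all 1, so H_1 = Z^2.
  H_2: rank ker ∂_2 − rank ∂_3 = (18 − 17) − 0 = 1, and there is no ∂_3, so H_2 = Z.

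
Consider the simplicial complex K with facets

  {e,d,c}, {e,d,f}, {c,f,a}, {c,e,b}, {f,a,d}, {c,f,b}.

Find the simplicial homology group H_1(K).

H_1 ≅ Z.

K has 6 vertices, 12 edges, 6 triangles.
rank ∂_1 = 5, rank ∂_2 = 6 ⇒ b_1 = 12 − 5 − 6 = 1; all invariant factors of ∂_2 are 1 so no torsion. So H_1 ≅ Z.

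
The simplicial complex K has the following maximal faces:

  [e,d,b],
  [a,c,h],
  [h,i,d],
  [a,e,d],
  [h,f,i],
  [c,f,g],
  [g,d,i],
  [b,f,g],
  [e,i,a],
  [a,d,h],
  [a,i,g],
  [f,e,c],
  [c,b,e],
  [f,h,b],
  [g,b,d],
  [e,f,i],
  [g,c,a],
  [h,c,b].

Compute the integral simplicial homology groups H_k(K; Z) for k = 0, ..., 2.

Take the total order a < b < c < d < e < f < g < h < i on the vertex set. Then K (dimension 2) consists of the simplices:

  0-simplices (9): a, b, c, d, e, f, g, h, i
  1-simplices (27): ac, ad, ae, ag, ah, ai, bc, bd, be, bf, bg, bh, ce, cf, cg, ch, de, dg, dh, di, ef, ei, fg, fh, fi, gi, hi
  2-simplices (18): acg, ach, ade, adh, aei, agi, bce, bch, bde, bdg, bfg, bfh, cef, cfg, dgi, dhi, efi, fhi

giving chain groups C_0 ≅ Z^9, C_1 ≅ Z^27, C_2 ≅ Z^18.

∂_1: C_1 → C_0 sends each edge [p,q] (with p < q) to q − p. For instance
  ∂ai = i − a.
The resulting 9×27 matrix has rank 8, and its Smith normal form has invariant factors (1,1,1,1,1,1,1,1).

∂_2: C_2 → C_1 sends each 2-simplex [p,q,r] to [q,r] − [p,r] + [p,q]. For instance
  ∂fhi = hi − fi + fh,
  ∂bfh = fh − bh + bf.
The resulting 27×18 matrix has rank 18, and its Smith normal form has invariant factors (1,1,1,1,1,1,1,1,1,1,1,1,1,1,1,1,1,2).

Reading off H_k = ker ∂_k / im ∂_{k+1}:

  H_0: rank C_0 − rank ∂_1 = 9 − 8 = 1, and the invariant factors of ∂_1 are all 1, so H_0 = Z.
  H_1: rank ker ∂_1 − rank ∂_2 = (27 − 8) − 18 = 1, and ∂_2 has invariant factor 2 > 1, so H_1 = Z ⊕ Z/2Z.
  H_2: rank ker ∂_2 − rank ∂_3 = (18 − 18) − 0 = 0, and there is no ∂_3, so H_2 = 0.

As a check, the Euler characteristic is 9 − 27 + 18 = 0, which agrees with 1 − 1 + 0 = 0.

H_0 ≅ Z,  H_1 ≅ Z ⊕ Z/2Z,  H_2 = 0.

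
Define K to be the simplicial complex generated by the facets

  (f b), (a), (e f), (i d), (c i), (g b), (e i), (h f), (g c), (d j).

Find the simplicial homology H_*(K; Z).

K has 10 vertices, 9 edges.
rank ∂_0 = 0, rank ∂_1 = 8 ⇒ b_0 = 10 − 0 − 8 = 2; all invariant factors of ∂_1 are 1 so no torsion. So H_0 ≅ Z^2.
rank ∂_1 = 8, rank ∂_2 = 0 ⇒ b_1 = 9 − 8 − 0 = 1. So H_1 ≅ Z.

H_0 = Z^2,  H_1 = Z.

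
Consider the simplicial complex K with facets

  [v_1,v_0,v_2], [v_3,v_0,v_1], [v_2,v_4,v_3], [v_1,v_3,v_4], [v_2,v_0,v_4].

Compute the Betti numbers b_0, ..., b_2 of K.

K has 5 vertices, 10 edges, 5 triangles.
rank ∂_0 = 0, rank ∂_1 = 4 ⇒ b_0 = 5 − 0 − 4 = 1; all invariant factors of ∂_1 are 1 so no torsion. So H_0 ≅ Z.
rank ∂_1 = 4, rank ∂_2 = 5 ⇒ b_1 = 10 − 4 − 5 = 1; all invariant factors of ∂_2 are 1 so no torsion. So H_1 ≅ Z.
rank ∂_2 = 5, rank ∂_3 = 0 ⇒ b_2 = 5 − 5 − 0 = 0. So H_2 ≅ 0.

b_0 = 1, b_1 = 1, b_2 = 0.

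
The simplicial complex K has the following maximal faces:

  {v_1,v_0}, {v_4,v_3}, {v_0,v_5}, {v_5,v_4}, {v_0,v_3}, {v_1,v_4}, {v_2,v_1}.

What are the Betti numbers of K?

Take the total order v_0 < v_1 < v_2 < v_3 < v_4 < v_5 on the vertex set. Then K (dimension 1) consists of the simplices:

  0-simplices (6): [v_0], [v_1], [v_2], [v_3], [v_4], [v_5]
  1-simplices (7): [v_0,v_1], [v_0,v_3], [v_0,v_5], [v_1,v_2], [v_1,v_4], [v_3,v_4], [v_4,v_5]

Hence C_0 ≅ Z^6, C_1 ≅ Z^7.

The boundary map ∂_1: C_1 → C_0 sends each edge [p,q] (with p < q) to q − p. For instance
  ∂[v_1,v_4] = [v_4] − [v_1].
As a 6×7 matrix over Z this has rank 5, with invariant factors (1,1,1,1,1).

Reading off H_k = ker ∂_k / im ∂_{k+1}:

  H_0: rank C_0 − rank ∂_1 = 6 − 5 = 1, and the invariant factors of ∂_1 are all 1, so H_0 ≅ Z.
  H_1: rank ker ∂_1 − rank ∂_2 = (7 − 5) − 0 = 2, and there is no ∂_2, so H_1 ≅ Z^2.

Hence the Betti numbers are b_0 = 1, b_1 = 2.

b_0 = 1, b_1 = 2.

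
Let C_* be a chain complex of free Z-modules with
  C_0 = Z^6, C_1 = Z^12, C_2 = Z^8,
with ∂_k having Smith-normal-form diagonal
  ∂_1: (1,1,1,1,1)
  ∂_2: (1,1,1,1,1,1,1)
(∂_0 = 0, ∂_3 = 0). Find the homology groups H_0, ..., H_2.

H_0 ≅ Z,  H_1 = 0,  H_2 ≅ Z.

H_0: b_0 = 6 − 0 − 5 = 1; torsion from ∂_1 factors > 1: none. So H_0 ≅ Z.
H_1: b_1 = 12 − 5 − 7 = 0; torsion from ∂_2 factors > 1: none. So H_1 ≅ 0.
H_2: b_2 = 8 − 7 − 0 = 1; torsion from ∂_3 factors > 1: none. So H_2 ≅ Z.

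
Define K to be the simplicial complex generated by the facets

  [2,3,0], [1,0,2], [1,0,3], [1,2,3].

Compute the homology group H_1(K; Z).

H_1 = 0.

We work with the vertex ordering 0 < 1 < 2 < 3. The simplices of K, each written with vertices in increasing order, are:

  0-simplices (4): [0], [1], [2], [3]
  1-simplices (6): [0,1], [0,2], [0,3], [1,2], [1,3], [2,3]
  2-simplices (4): [0,1,2], [0,1,3], [0,2,3], [1,2,3]

giving chain groups C_0 ≅ Z^4, C_1 ≅ Z^6, C_2 ≅ Z^4.

∂_1: C_1 → C_0 maps an edge to its endpoints' difference, ∂[p,q] = q − p. For instance
  ∂[1,2] = [2] − [1].
As a 4×6 matrix over Z this has rank 3, with invariant factors (1,1,1).

Boundary ∂_2: C_2 → C_1 maps a triangle to the signed sum of its edges. For instance
  ∂[1,2,3] = [2,3] − [1,3] + [1,2],
  ∂[0,1,3] = [1,3] − [0,3] + [0,1].
The resulting 6×4 matrix has rank 3, and its Smith normal form has invariant factors (1,1,1).

Computing H_k = (kernel of ∂_k) / (image of ∂_{k+1}):

  H_1: rank ker ∂_1 − rank ∂_2 = (6 − 3) − 3 = 0, and the invariant factors of ∂_2 are all 1, so H_1 ≅ 0.

(K is a triangulation of the 2-sphere S^2.)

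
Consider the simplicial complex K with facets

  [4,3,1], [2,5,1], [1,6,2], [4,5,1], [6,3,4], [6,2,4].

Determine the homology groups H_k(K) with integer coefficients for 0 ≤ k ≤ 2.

K has 6 vertices, 12 edges, 6 triangles.
rank ∂_0 = 0, rank ∂_1 = 5 ⇒ b_0 = 6 − 0 − 5 = 1; all invariant factors of ∂_1 are 1 so no torsion. So H_0 = Z.
rank ∂_1 = 5, rank ∂_2 = 6 ⇒ b_1 = 12 − 5 − 6 = 1; all invariant factors of ∂_2 are 1 so no torsion. So H_1 = Z.
rank ∂_2 = 6, rank ∂_3 = 0 ⇒ b_2 = 6 − 6 − 0 = 0. So H_2 = 0.

H_0 ≅ Z,  H_1 ≅ Z,  H_2 = 0.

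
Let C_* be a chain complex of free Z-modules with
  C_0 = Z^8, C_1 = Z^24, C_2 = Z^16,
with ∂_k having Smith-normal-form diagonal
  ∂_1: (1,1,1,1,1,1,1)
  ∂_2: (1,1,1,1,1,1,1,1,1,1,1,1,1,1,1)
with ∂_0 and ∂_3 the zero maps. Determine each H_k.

H_0: b_0 = 8 − 0 − 7 = 1; torsion from ∂_1 factors > 1: none. So H_0 = Z.
H_1: b_1 = 24 − 7 − 15 = 2; torsion from ∂_2 factors > 1: none. So H_1 = Z^2.
H_2: b_2 = 16 − 15 − 0 = 1; torsion from ∂_3 factors > 1: none. So H_2 = Z.

H_0 = Z,  H_1 = Z^2,  H_2 = Z.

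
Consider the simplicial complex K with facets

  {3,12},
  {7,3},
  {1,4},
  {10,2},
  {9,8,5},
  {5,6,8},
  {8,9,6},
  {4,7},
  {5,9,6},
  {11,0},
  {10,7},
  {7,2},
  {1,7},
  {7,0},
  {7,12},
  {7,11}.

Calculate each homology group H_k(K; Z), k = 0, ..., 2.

Order the vertices as 0 < 1 < 2 < 3 < 4 < 5 < 6 < 7 < 8 < 9 < 10 < 11 < 12. Listing each simplex with vertices in this order, K has dimension 2 with simplices:

  0-simplices (13): [0], [1], [2], [3], [4], [5], [6], [7], [8], [9], [10], [11], [12]
  1-simplices (18): [0,7], [0,11], [1,4], [1,7], [2,7], [2,10], [3,7], [3,12], [4,7], [5,6], [5,8], [5,9], [6,8], [6,9], [7,10], [7,11], [7,12], [8,9]
  2-simplices (4): [5,6,8], [5,6,9], [5,8,9], [6,8,9]

so the chain groups are C_0 ≅ Z^13, C_1 ≅ Z^18, C_2 ≅ Z^4.

The boundary map ∂_1: C_1 → C_0 maps an edge to its endpoints' difference, ∂[p,q] = q − p.
The resulting 13×18 matrix has rank 11, and its Smith normal form has invariant factors (1,1,1,1,1,1,1,1,1,1,1).

The boundary map ∂_2: C_2 → C_1 sends each 2-simplex [p,q,r] to [q,r] − [p,r] + [p,q]. For instance
  ∂[5,6,8] = [6,8] − [5,8] + [5,6],
  ∂[5,8,9] = [8,9] − [5,9] + [5,8].
As a 18×4 matrix over Z this has rank 3, with invariant factors (1,1,1).

Reading off H_k = ker ∂_k / im ∂_{k+1}:

  H_0: rank C_0 − rank ∂_1 = 13 − 11 = 2, and the invariant factors of ∂_1 are all 1, so H_0 = Z^2.
  H_1: rank ker ∂_1 − rank ∂_2 = (18 − 11) − 3 = 4, and the invariant factors of ∂_2 are all 1, so H_1 = Z^4.
  H_2: rank ker ∂_2 − rank ∂_3 = (4 − 3) − 0 = 1, and there is no ∂_3, so H_2 = Z.

As a check, the Euler characteristic is 13 − 18 + 4 = -1, which agrees with 2 − 4 + 1 = -1.

H_0 = Z^2,  H_1 = Z^4,  H_2 = Z.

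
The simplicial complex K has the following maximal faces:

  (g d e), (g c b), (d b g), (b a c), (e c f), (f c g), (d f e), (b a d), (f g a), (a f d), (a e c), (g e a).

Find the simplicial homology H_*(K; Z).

Order the vertices as a < b < c < d < e < f < g. Listing each simplex with vertices in this order, K has dimension 2 with simplices:

  0-simplices (7): a, b, c, d, e, f, g
  1-simplices (18): ab, ac, ad, ae, af, ag, bc, bd, bg, ce, cf, cg, de, df, dg, ef, eg, fg
  2-simplices (12): abc, abd, ace, adf, aeg, afg, bcg, bdg, cef, cfg, def, deg

so the chain groups are C_0 ≅ Z^7, C_1 ≅ Z^18, C_2 ≅ Z^12.

∂_1: C_1 → C_0 is given by ∂[p,q] = [q] − [p].
The resulting 7×18 matrix has rank 6, and its Smith normal form has invariant factors (1,1,1,1,1,1).

∂_2: C_2 → C_1 maps a triangle to the signed sum of its edges. For instance
  ∂cfg = fg − cg + cf,
  ∂cef = ef − cf + ce.
This gives a 18×12 integer matrix of rank 12; reducing to Smith normal form yields diagonal entries (1,1,1,1,1,1,1,1,1,1,1,2).

Now H_k = ker ∂_k / im ∂_{k+1}, so:

  H_0: rank C_0 − rank ∂_1 = 7 − 6 = 1, and the invariant factors of ∂_1 are all 1, so H_0 = Z.
  H_1: rank ker ∂_1 − rank ∂_2 = (18 − 6) − 12 = 0, and ∂_2 has invariant factor 2 > 1, so H_1 = Z_2.
  H_2: rank ker ∂_2 − rank ∂_3 = (12 − 12) − 0 = 0, and there is no ∂_3, so H_2 = 0.

H_0 = Z,  H_1 = Z_2,  H_2 = 0.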